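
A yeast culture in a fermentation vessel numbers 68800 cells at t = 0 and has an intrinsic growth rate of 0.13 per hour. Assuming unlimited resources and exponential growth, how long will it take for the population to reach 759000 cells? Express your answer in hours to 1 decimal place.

Set N₀·e^(rt) = 759000: e^(0.13·t) = 759000/68800 = 11.032.
0.13·t = ln(11.032) = 2.4008, so t = 2.4008/0.13 = 18.468.

18.5 hours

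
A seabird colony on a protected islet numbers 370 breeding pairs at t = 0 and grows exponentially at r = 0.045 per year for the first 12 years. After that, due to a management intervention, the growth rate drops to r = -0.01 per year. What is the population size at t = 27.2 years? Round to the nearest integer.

Phase 1: N(12) = 370·e^(0.045×12) = 370·e^0.54 = 634.923.
Phase 2 runs for 27.2 − 12 = 15.2 years at r = -0.01.
N(27.2) = 634.923·e^(-0.01×15.2) = 634.923·e^-0.152 = 545.391.

545 breeding pairs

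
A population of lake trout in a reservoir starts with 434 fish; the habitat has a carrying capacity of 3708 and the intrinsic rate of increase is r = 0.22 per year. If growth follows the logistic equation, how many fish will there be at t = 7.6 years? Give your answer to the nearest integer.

A = (K − N₀)/N₀ = (3708 − 434)/434 = 7.5438.
N(t) = K/(1 + A·e^(−rt)) = 3708/(1 + 7.5438×e^(−0.22×7.6)).
e^(−1.672) = 0.18787; denominator = 1 + 7.5438×0.18787 = 2.4173.
N = 3708/2.4173 = 1533.97.

1534 fish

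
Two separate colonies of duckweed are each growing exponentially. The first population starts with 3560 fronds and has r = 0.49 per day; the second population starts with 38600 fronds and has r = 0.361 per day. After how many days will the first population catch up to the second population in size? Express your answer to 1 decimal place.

Set 3560·e^(0.49t) = 38600·e^(0.361t).
e^((0.49 − 0.361)t) = 38600/3560 → e^(0.129·t) = 10.843.
0.129·t = ln(10.843) = 2.3835, so t = 2.3835/0.129 = 18.477.

18.5 days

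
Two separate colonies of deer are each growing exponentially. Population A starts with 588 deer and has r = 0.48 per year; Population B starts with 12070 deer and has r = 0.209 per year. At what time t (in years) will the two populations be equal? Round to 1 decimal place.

Set 588·e^(0.48t) = 12070·e^(0.209t).
e^((0.48 − 0.209)t) = 12070/588 → e^(0.271·t) = 20.527.
0.271·t = ln(20.527) = 3.0218, so t = 3.0218/0.271 = 11.15.

11.2 years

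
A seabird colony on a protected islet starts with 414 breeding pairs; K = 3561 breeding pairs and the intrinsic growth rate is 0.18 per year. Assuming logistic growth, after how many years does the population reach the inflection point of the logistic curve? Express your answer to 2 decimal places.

11.27 years

Logistic growth is fastest at N = K/2 = 1780.5.
A = (K − N₀)/N₀ = 7.6014. Set K/(1 + A·e^(−rt)) = K/2 → A·e^(−rt) = 1.
e^(−0.18t) = 1/7.6014 = 0.131554, so t = ln(7.6014)/0.18 = 2.0283/0.18 = 11.269.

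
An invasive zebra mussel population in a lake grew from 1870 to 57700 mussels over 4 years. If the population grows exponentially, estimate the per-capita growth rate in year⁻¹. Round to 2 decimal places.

From N(t) = N₀·e^(rt): e^(r·4) = 57700/1870 = 30.856.
r·4 = ln(30.856) = 3.4293, so r = 3.4293/4 = 0.85733.

0.86 per year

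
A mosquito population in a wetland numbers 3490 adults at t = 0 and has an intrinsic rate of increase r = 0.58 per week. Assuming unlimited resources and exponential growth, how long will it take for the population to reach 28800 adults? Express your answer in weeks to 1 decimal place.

3.6 weeks

Set N₀·e^(rt) = 28800: e^(0.58·t) = 28800/3490 = 8.2521.
0.58·t = ln(8.2521) = 2.1105, so t = 2.1105/0.58 = 3.6387.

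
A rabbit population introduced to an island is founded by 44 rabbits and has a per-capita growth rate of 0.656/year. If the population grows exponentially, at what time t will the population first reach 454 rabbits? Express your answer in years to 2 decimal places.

3.56 years

Set N₀·e^(rt) = 454: e^(0.656·t) = 454/44 = 10.318.
0.656·t = ln(10.318) = 2.3339, so t = 2.3339/0.656 = 3.5578.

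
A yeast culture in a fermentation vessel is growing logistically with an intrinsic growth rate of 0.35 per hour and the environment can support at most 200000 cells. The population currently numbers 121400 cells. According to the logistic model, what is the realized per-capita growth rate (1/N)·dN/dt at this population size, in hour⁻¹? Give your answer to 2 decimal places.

0.14 per hour

(1/N)·dN/dt = r(1 − N/K) = 0.35 × (1 − 121400/200000).
= 0.35 × 0.393 = 0.13755.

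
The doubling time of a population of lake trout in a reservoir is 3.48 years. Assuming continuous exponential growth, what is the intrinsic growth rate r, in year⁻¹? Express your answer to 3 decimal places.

r = ln(2)/t_d = 0.6931/3.48 = 0.19918.

0.199 per year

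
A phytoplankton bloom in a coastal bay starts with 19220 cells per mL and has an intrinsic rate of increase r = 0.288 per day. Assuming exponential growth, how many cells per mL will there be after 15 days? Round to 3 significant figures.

N(t) = N₀·e^(rt) = 19220 × e^(0.288×15) = 19220 × e^4.32.
e^4.32 ≈ 75.189, so N ≈ 19220 × 75.189 = 1.445125×10^6.

1450000 cells per mL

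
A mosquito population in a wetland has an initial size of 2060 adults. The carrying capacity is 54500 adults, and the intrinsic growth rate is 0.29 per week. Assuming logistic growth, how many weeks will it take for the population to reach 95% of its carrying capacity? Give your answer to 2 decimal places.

21.32 weeks

A = (K − N₀)/N₀ = (54500 − 2060)/2060 = 25.456.
Solve 54500/(1 + 25.456·e^(−0.29t)) = 51775: 1 + 25.456·e^(−0.29t) = 1.0526, so e^(−0.29t) = 0.00206753.
−0.29·t = ln(0.00206753) = -6.1814, so t = 6.1814/0.29 = 21.315.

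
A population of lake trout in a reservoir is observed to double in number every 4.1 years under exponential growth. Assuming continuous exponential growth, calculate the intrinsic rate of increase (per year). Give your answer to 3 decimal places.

0.169 per year

r = ln(2)/t_d = 0.6931/4.1 = 0.16906.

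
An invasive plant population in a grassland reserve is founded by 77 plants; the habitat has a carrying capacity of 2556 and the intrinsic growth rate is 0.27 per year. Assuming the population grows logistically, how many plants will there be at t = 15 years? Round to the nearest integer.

A = (K − N₀)/N₀ = (2556 − 77)/77 = 32.195.
N(t) = K/(1 + A·e^(−rt)) = 2556/(1 + 32.195×e^(−0.27×15)).
e^(−4.05) = 0.017422; denominator = 1 + 32.195×0.017422 = 1.5609.
N = 2556/1.5609 = 1637.51.

1638 plants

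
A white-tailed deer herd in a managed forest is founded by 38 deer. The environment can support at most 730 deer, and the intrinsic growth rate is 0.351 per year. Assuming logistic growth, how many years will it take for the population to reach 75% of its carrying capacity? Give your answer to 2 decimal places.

A = (K − N₀)/N₀ = (730 − 38)/38 = 18.211.
Solve 730/(1 + 18.211·e^(−0.351t)) = 547.5: 1 + 18.211·e^(−0.351t) = 1.3333, so e^(−0.351t) = 0.0183044.
−0.351·t = ln(0.0183044) = -4.0006, so t = 4.0006/0.351 = 11.398.

11.40 years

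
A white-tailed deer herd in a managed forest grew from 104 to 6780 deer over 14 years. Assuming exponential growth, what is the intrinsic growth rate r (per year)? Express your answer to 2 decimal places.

0.30 per year

From N(t) = N₀·e^(rt): e^(r·14) = 6780/104 = 65.192.
r·14 = ln(65.192) = 4.1773, so r = 4.1773/14 = 0.29838.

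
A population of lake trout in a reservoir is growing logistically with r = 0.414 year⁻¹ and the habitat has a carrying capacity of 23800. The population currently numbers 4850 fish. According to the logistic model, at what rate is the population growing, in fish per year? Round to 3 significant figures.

1600 fish per year

dN/dt = rN(1 − N/K) = 0.414 × 4850 × (1 − 4850/23800).
1 − 4850/23800 = 0.79622; dN/dt = 0.414 × 4850 × 0.79622 = 1598.7.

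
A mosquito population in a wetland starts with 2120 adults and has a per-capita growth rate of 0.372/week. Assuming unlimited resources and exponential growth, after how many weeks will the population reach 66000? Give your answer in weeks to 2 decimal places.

9.24 weeks

Set N₀·e^(rt) = 66000: e^(0.372·t) = 66000/2120 = 31.132.
0.372·t = ln(31.132) = 3.4382, so t = 3.4382/0.372 = 9.2426.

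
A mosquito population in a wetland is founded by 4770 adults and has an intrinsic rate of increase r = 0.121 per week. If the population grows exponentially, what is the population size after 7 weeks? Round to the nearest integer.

11127 adults

N(t) = N₀·e^(rt) = 4770 × e^(0.121×7) = 4770 × e^0.847.
e^0.847 ≈ 2.3326, so N ≈ 4770 × 2.3326 = 11126.7.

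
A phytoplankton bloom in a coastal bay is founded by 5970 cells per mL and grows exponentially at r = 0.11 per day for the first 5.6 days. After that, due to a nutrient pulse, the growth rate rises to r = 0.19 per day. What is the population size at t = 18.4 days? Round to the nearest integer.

125807 cells per mL

Phase 1: N(5.6) = 5970·e^(0.11×5.6) = 5970·e^0.616 = 11053.5.
Phase 2 runs for 18.4 − 5.6 = 12.8 days at r = 0.19.
N(18.4) = 11053.5·e^(0.19×12.8) = 11053.5·e^2.432 = 125807.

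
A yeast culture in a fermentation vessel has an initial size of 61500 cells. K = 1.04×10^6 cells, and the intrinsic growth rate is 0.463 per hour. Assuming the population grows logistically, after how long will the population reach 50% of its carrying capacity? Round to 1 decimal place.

A = (K − N₀)/N₀ = (1.04×10^6 − 61500)/61500 = 15.911.
Solve 1.04×10^6/(1 + 15.911·e^(−0.463t)) = 520000: 1 + 15.911·e^(−0.463t) = 2, so e^(−0.463t) = 0.0628513.
−0.463·t = ln(0.0628513) = -2.767, so t = 2.767/0.463 = 5.9762.

6.0 hours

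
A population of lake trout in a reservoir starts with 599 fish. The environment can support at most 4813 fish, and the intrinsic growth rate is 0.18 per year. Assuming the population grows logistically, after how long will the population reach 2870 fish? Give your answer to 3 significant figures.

A = (K − N₀)/N₀ = (4813 − 599)/599 = 7.0351.
Solve 4813/(1 + 7.0351·e^(−0.18t)) = 2870: 1 + 7.0351·e^(−0.18t) = 1.677, so e^(−0.18t) = 0.0962328.
−0.18·t = ln(0.0962328) = -2.341, so t = 2.341/0.18 = 13.005.

13.0 years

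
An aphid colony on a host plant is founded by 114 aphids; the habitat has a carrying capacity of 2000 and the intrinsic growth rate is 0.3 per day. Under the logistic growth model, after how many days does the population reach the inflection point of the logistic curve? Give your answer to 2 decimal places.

9.35 days

Logistic growth is fastest at N = K/2 = 1000.
A = (K − N₀)/N₀ = 16.544. Set K/(1 + A·e^(−rt)) = K/2 → A·e^(−rt) = 1.
e^(−0.3t) = 1/16.544 = 0.0604454, so t = ln(16.544)/0.3 = 2.806/0.3 = 9.3534.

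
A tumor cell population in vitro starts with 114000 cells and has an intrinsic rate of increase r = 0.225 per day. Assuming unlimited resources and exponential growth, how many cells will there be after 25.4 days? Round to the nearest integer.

N(t) = N₀·e^(rt) = 114000 × e^(0.225×25.4) = 114000 × e^5.715.
e^5.715 ≈ 303.38, so N ≈ 114000 × 303.38 = 3.45858×10^7.

34585799 cells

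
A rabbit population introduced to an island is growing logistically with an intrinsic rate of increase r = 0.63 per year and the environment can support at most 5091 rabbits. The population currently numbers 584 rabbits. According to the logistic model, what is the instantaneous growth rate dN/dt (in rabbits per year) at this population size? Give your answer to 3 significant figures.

dN/dt = rN(1 − N/K) = 0.63 × 584 × (1 − 584/5091).
1 − 584/5091 = 0.88529; dN/dt = 0.63 × 584 × 0.88529 = 325.72.

326 rabbits per year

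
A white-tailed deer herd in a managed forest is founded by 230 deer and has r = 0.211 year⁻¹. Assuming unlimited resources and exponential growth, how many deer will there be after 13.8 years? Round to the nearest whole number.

4230 deer

N(t) = N₀·e^(rt) = 230 × e^(0.211×13.8) = 230 × e^2.912.
e^2.912 ≈ 18.39, so N ≈ 230 × 18.39 = 4229.67.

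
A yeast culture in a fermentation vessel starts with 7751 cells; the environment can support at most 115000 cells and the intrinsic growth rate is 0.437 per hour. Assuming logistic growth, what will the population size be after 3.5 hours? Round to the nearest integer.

A = (K − N₀)/N₀ = (115000 − 7751)/7751 = 13.837.
N(t) = K/(1 + A·e^(−rt)) = 115000/(1 + 13.837×e^(−0.437×3.5)).
e^(−1.53) = 0.21664; denominator = 1 + 13.837×0.21664 = 3.9977.
N = 115000/3.9977 = 28766.8.

28767 cells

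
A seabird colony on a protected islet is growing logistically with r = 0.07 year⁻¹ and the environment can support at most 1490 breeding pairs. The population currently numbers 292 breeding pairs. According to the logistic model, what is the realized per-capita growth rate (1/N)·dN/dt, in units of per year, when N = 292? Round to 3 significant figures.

0.0563 per year

(1/N)·dN/dt = r(1 − N/K) = 0.07 × (1 − 292/1490).
= 0.07 × 0.80403 = 0.056282.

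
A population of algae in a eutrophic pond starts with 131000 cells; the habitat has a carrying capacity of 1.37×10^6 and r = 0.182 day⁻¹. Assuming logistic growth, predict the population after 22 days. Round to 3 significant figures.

1170000 cells

A = (K − N₀)/N₀ = (1.37×10^6 − 131000)/131000 = 9.458.
N(t) = K/(1 + A·e^(−rt)) = 1.37×10^6/(1 + 9.458×e^(−0.182×22)).
e^(−4.004) = 0.018243; denominator = 1 + 9.458×0.018243 = 1.1725.
N = 1.37×10^6/1.1725 = 1.168406×10^6.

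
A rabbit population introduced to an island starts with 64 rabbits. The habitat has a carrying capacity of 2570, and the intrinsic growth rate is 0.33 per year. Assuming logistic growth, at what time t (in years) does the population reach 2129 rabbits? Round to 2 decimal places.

15.88 years

A = (K − N₀)/N₀ = (2570 − 64)/64 = 39.156.
Solve 2570/(1 + 39.156·e^(−0.33t)) = 2129: 1 + 39.156·e^(−0.33t) = 1.2071, so e^(−0.33t) = 0.00529008.
−0.33·t = ln(0.00529008) = -5.2419, so t = 5.2419/0.33 = 15.885.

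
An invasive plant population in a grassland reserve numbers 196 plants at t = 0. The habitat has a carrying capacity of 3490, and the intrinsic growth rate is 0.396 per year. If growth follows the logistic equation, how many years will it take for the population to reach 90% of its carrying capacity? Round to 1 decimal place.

A = (K − N₀)/N₀ = (3490 − 196)/196 = 16.806.
Solve 3490/(1 + 16.806·e^(−0.396t)) = 3141: 1 + 16.806·e^(−0.396t) = 1.1111, so e^(−0.396t) = 0.00661135.
−0.396·t = ln(0.00661135) = -5.019, so t = 5.019/0.396 = 12.674.

12.7 years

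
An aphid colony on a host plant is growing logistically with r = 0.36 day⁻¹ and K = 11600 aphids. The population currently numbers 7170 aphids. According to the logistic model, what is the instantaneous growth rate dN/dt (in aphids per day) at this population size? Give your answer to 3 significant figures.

dN/dt = rN(1 − N/K) = 0.36 × 7170 × (1 − 7170/11600).
1 − 7170/11600 = 0.3819; dN/dt = 0.36 × 7170 × 0.3819 = 985.75.

986 aphids per day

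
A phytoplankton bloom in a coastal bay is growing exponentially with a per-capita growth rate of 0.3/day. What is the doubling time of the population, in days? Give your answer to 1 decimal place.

Doubling time t_d = ln(2)/r = 0.6931/0.3 = 2.3105.

2.3 days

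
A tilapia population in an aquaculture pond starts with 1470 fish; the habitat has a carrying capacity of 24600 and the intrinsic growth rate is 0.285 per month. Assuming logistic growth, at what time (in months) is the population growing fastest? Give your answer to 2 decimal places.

Logistic growth is fastest at N = K/2 = 12300.
A = (K − N₀)/N₀ = 15.735. Set K/(1 + A·e^(−rt)) = K/2 → A·e^(−rt) = 1.
e^(−0.285t) = 1/15.735 = 0.0635538, so t = ln(15.735)/0.285 = 2.7559/0.285 = 9.6697.

9.67 months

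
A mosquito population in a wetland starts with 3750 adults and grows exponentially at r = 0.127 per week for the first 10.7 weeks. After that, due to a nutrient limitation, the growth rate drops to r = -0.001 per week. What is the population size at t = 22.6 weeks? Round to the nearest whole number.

14422 adults

Phase 1: N(10.7) = 3750·e^(0.127×10.7) = 3750·e^1.359 = 14594.7.
Phase 2 runs for 22.6 − 10.7 = 11.9 weeks at r = -0.001.
N(22.6) = 14594.7·e^(-0.001×11.9) = 14594.7·e^-0.0119 = 14422.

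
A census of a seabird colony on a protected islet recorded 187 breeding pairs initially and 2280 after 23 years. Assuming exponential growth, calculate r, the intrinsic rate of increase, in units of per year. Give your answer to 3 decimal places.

From N(t) = N₀·e^(rt): e^(r·23) = 2280/187 = 12.193.
r·23 = ln(12.193) = 2.5008, so r = 2.5008/23 = 0.10873.

0.109 per year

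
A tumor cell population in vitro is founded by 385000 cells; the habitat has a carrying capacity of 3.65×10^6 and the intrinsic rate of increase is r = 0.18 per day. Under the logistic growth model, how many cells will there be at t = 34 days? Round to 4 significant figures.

A = (K − N₀)/N₀ = (3.65×10^6 − 385000)/385000 = 8.4805.
N(t) = K/(1 + A·e^(−rt)) = 3.65×10^6/(1 + 8.4805×e^(−0.18×34)).
e^(−6.12) = 0.0021985; denominator = 1 + 8.4805×0.0021985 = 1.0186.
N = 3.65×10^6/1.0186 = 3.583195×10^6.

3583000 cells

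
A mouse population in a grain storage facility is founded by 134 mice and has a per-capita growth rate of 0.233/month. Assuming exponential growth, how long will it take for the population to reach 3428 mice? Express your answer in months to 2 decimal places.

13.91 months

Set N₀·e^(rt) = 3428: e^(0.233·t) = 3428/134 = 25.582.
0.233·t = ln(25.582) = 3.2419, so t = 3.2419/0.233 = 13.914.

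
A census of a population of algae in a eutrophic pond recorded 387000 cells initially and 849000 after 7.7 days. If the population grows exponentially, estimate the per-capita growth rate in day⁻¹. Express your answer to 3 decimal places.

0.102 per day

From N(t) = N₀·e^(rt): e^(r·7.7) = 849000/387000 = 2.1938.
r·7.7 = ln(2.1938) = 0.78563, so r = 0.78563/7.7 = 0.10203.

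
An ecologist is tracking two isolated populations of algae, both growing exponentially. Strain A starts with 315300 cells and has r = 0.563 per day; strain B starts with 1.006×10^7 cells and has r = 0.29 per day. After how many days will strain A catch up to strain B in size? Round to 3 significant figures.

12.7 days

Set 315300·e^(0.563t) = 1.006×10^7·e^(0.29t).
e^((0.563 − 0.29)t) = 1.006×10^7/315300 → e^(0.273·t) = 31.906.
0.273·t = ln(31.906) = 3.4628, so t = 3.4628/0.273 = 12.684.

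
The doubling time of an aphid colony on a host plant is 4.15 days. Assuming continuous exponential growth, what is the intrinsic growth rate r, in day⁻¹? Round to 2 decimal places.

0.17 per day

r = ln(2)/t_d = 0.6931/4.15 = 0.16702.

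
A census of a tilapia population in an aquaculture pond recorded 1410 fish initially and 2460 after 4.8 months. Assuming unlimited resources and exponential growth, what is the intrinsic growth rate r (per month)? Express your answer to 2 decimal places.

0.12 per month

From N(t) = N₀·e^(rt): e^(r·4.8) = 2460/1410 = 1.7447.
r·4.8 = ln(1.7447) = 0.55657, so r = 0.55657/4.8 = 0.11595.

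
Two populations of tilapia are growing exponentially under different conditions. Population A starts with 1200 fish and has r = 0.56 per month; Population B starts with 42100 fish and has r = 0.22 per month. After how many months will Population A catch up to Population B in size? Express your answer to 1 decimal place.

10.5 months

Set 1200·e^(0.56t) = 42100·e^(0.22t).
e^((0.56 − 0.22)t) = 42100/1200 → e^(0.34·t) = 35.083.
0.34·t = ln(35.083) = 3.5577, so t = 3.5577/0.34 = 10.464.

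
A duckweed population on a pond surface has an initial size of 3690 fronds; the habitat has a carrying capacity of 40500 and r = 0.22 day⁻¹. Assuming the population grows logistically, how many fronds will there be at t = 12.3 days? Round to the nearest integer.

A = (K − N₀)/N₀ = (40500 − 3690)/3690 = 9.9756.
N(t) = K/(1 + A·e^(−rt)) = 40500/(1 + 9.9756×e^(−0.22×12.3)).
e^(−2.706) = 0.066803; denominator = 1 + 9.9756×0.066803 = 1.6664.
N = 40500/1.6664 = 24303.8.

24304 fronds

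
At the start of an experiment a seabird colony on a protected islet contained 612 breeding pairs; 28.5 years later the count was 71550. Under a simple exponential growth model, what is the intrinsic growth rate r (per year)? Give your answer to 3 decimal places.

From N(t) = N₀·e^(rt): e^(r·28.5) = 71550/612 = 116.91.
r·28.5 = ln(116.91) = 4.7614, so r = 4.7614/28.5 = 0.16707.

0.167 per year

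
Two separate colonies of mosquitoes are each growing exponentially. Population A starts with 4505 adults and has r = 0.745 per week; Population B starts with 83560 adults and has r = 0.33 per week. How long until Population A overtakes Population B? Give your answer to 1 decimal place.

Set 4505·e^(0.745t) = 83560·e^(0.33t).
e^((0.745 − 0.33)t) = 83560/4505 → e^(0.415·t) = 18.548.
0.415·t = ln(18.548) = 2.9204, so t = 2.9204/0.415 = 7.0371.

7.0 weeks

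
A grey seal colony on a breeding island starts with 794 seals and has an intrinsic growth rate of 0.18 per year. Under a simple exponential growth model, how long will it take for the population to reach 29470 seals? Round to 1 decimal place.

20.1 years

Set N₀·e^(rt) = 29470: e^(0.18·t) = 29470/794 = 37.116.
0.18·t = ln(37.116) = 3.614, so t = 3.614/0.18 = 20.078.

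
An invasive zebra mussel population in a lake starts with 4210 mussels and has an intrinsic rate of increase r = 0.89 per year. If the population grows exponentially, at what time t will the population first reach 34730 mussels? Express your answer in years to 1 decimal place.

Set N₀·e^(rt) = 34730: e^(0.89·t) = 34730/4210 = 8.2494.
0.89·t = ln(8.2494) = 2.1101, so t = 2.1101/0.89 = 2.3709.

2.4 years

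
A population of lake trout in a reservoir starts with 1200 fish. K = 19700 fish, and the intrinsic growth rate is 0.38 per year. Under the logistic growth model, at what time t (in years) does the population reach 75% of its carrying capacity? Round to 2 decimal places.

A = (K − N₀)/N₀ = (19700 − 1200)/1200 = 15.417.
Solve 19700/(1 + 15.417·e^(−0.38t)) = 14775: 1 + 15.417·e^(−0.38t) = 1.3333, so e^(−0.38t) = 0.0216216.
−0.38·t = ln(0.0216216) = -3.8341, so t = 3.8341/0.38 = 10.09.

10.09 years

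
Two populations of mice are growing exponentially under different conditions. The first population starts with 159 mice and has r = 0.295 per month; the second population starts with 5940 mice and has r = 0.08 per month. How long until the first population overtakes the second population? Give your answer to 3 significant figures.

Set 159·e^(0.295t) = 5940·e^(0.08t).
e^((0.295 − 0.08)t) = 5940/159 → e^(0.215·t) = 37.358.
0.215·t = ln(37.358) = 3.6206, so t = 3.6206/0.215 = 16.84.

16.8 months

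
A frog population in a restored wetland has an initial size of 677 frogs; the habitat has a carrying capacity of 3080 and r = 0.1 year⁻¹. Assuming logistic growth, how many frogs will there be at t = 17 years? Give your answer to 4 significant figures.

1868 frogs

A = (K − N₀)/N₀ = (3080 − 677)/677 = 3.5495.
N(t) = K/(1 + A·e^(−rt)) = 3080/(1 + 3.5495×e^(−0.1×17)).
e^(−1.7) = 0.18268; denominator = 1 + 3.5495×0.18268 = 1.6484.
N = 3080/1.6484 = 1868.44.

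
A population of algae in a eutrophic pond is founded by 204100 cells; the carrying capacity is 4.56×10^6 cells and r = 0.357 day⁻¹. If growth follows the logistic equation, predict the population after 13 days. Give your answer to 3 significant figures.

3780000 cells

A = (K − N₀)/N₀ = (4.56×10^6 − 204100)/204100 = 21.342.
N(t) = K/(1 + A·e^(−rt)) = 4.56×10^6/(1 + 21.342×e^(−0.357×13)).
e^(−4.641) = 0.009648; denominator = 1 + 21.342×0.009648 = 1.2059.
N = 4.56×10^6/1.2059 = 3.781382×10^6.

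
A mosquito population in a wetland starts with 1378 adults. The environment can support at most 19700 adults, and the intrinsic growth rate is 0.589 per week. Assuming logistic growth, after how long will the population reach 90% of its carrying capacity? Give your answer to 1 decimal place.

A = (K − N₀)/N₀ = (19700 − 1378)/1378 = 13.296.
Solve 19700/(1 + 13.296·e^(−0.589t)) = 17730: 1 + 13.296·e^(−0.589t) = 1.1111, so e^(−0.589t) = 0.00835668.
−0.589·t = ln(0.00835668) = -4.7847, so t = 4.7847/0.589 = 8.1234.

8.1 weeks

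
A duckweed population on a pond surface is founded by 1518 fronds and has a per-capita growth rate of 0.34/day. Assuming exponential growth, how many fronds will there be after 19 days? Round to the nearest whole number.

970095 fronds

N(t) = N₀·e^(rt) = 1518 × e^(0.34×19) = 1518 × e^6.46.
e^6.46 ≈ 639.06, so N ≈ 1518 × 639.06 = 970095.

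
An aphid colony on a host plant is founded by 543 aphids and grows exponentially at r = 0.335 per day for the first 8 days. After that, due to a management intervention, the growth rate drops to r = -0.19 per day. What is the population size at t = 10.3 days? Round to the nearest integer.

Phase 1: N(8) = 543·e^(0.335×8) = 543·e^2.68 = 7919.71.
Phase 2 runs for 10.3 − 8 = 2.3 days at r = -0.19.
N(10.3) = 7919.71·e^(-0.19×2.3) = 7919.71·e^-0.437 = 5115.9.

5116 aphids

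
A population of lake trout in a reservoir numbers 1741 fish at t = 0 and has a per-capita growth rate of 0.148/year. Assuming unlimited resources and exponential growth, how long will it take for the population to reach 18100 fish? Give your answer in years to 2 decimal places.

Set N₀·e^(rt) = 18100: e^(0.148·t) = 18100/1741 = 10.396.
0.148·t = ln(10.396) = 2.3415, so t = 2.3415/0.148 = 15.821.

15.82 years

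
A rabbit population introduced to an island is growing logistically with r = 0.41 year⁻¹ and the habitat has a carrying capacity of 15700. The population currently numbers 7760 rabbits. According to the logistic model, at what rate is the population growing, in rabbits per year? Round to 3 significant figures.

dN/dt = rN(1 − N/K) = 0.41 × 7760 × (1 − 7760/15700).
1 − 7760/15700 = 0.50573; dN/dt = 0.41 × 7760 × 0.50573 = 1609.

1610 rabbits per year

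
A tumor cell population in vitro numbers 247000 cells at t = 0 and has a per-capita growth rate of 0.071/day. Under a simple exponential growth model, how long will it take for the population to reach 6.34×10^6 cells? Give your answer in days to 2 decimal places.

45.71 days

Set N₀·e^(rt) = 6.34×10^6: e^(0.071·t) = 6.34×10^6/247000 = 25.668.
0.071·t = ln(25.668) = 3.2452, so t = 3.2452/0.071 = 45.708.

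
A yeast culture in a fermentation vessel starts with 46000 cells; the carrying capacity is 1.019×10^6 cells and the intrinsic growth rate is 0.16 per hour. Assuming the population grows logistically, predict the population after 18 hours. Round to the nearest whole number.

A = (K − N₀)/N₀ = (1.019×10^6 − 46000)/46000 = 21.152.
N(t) = K/(1 + A·e^(−rt)) = 1.019×10^6/(1 + 21.152×e^(−0.16×18)).
e^(−2.88) = 0.056135; denominator = 1 + 21.152×0.056135 = 2.1874.
N = 1.019×10^6/2.1874 = 465856.

465856 cells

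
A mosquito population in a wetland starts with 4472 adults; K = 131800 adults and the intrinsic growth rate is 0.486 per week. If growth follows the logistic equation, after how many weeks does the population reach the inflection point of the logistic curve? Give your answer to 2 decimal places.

6.89 weeks

Logistic growth is fastest at N = K/2 = 65900.
A = (K − N₀)/N₀ = 28.472. Set K/(1 + A·e^(−rt)) = K/2 → A·e^(−rt) = 1.
e^(−0.486t) = 1/28.472 = 0.0351219, so t = ln(28.472)/0.486 = 3.3489/0.486 = 6.8908.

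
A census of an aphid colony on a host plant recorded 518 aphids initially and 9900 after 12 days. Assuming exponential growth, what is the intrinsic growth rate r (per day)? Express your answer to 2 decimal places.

From N(t) = N₀·e^(rt): e^(r·12) = 9900/518 = 19.112.
r·12 = ln(19.112) = 2.9503, so r = 2.9503/12 = 0.24586.

0.25 per day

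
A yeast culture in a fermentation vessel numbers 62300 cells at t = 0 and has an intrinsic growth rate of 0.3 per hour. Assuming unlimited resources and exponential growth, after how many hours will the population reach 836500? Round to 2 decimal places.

Set N₀·e^(rt) = 836500: e^(0.3·t) = 836500/62300 = 13.427.
0.3·t = ln(13.427) = 2.5973, so t = 2.5973/0.3 = 8.6576.

8.66 hours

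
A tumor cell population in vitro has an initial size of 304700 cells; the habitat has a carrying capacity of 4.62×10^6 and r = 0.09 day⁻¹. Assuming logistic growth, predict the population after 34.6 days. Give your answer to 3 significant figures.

2840000 cells

A = (K − N₀)/N₀ = (4.62×10^6 − 304700)/304700 = 14.162.
N(t) = K/(1 + A·e^(−rt)) = 4.62×10^6/(1 + 14.162×e^(−0.09×34.6)).
e^(−3.114) = 0.044423; denominator = 1 + 14.162×0.044423 = 1.6291.
N = 4.62×10^6/1.6291 = 2.835857×10^6.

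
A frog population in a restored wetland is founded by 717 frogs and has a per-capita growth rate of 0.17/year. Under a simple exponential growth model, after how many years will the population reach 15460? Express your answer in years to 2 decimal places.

Set N₀·e^(rt) = 15460: e^(0.17·t) = 15460/717 = 21.562.
0.17·t = ln(21.562) = 3.0709, so t = 3.0709/0.17 = 18.064.

18.06 years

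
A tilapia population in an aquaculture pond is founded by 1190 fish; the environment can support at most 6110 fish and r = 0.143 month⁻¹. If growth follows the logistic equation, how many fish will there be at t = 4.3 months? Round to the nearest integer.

1888 fish

A = (K − N₀)/N₀ = (6110 − 1190)/1190 = 4.1345.
N(t) = K/(1 + A·e^(−rt)) = 6110/(1 + 4.1345×e^(−0.143×4.3)).
e^(−0.6149) = 0.54069; denominator = 1 + 4.1345×0.54069 = 3.2355.
N = 6110/3.2355 = 1888.44.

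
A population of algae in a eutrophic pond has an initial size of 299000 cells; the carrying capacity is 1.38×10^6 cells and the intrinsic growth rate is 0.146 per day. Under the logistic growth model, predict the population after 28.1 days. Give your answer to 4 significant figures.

1302000 cells

A = (K − N₀)/N₀ = (1.38×10^6 − 299000)/299000 = 3.6154.
N(t) = K/(1 + A·e^(−rt)) = 1.38×10^6/(1 + 3.6154×e^(−0.146×28.1)).
e^(−4.103) = 0.01653; denominator = 1 + 3.6154×0.01653 = 1.0598.
N = 1.38×10^6/1.0598 = 1.30218×10^6.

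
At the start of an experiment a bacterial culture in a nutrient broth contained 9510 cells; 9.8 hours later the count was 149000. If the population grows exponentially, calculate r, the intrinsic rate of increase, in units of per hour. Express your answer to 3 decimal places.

From N(t) = N₀·e^(rt): e^(r·9.8) = 149000/9510 = 15.668.
r·9.8 = ln(15.668) = 2.7516, so r = 2.7516/9.8 = 0.28078.

0.281 per hour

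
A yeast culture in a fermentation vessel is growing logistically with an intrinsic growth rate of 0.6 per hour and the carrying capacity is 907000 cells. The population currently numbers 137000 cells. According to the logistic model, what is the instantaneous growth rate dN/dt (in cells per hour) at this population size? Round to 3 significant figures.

dN/dt = rN(1 − N/K) = 0.6 × 137000 × (1 − 137000/907000).
1 − 137000/907000 = 0.84895; dN/dt = 0.6 × 137000 × 0.84895 = 69784.

69800 cells per hour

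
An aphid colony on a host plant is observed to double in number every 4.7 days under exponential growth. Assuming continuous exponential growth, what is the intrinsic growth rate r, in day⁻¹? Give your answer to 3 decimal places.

r = ln(2)/t_d = 0.6931/4.7 = 0.14748.

0.147 per day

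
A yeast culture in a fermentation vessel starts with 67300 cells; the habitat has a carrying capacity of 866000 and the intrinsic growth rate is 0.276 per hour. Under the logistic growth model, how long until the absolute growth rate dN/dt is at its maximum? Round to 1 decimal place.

Logistic growth is fastest at N = K/2 = 433000.
A = (K − N₀)/N₀ = 11.868. Set K/(1 + A·e^(−rt)) = K/2 → A·e^(−rt) = 1.
e^(−0.276t) = 1/11.868 = 0.0842619, so t = ln(11.868)/0.276 = 2.4738/0.276 = 8.9631.

9.0 hours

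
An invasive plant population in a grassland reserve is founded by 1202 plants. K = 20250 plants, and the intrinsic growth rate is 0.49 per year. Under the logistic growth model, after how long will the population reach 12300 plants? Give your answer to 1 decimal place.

6.5 years

A = (K − N₀)/N₀ = (20250 − 1202)/1202 = 15.847.
Solve 20250/(1 + 15.847·e^(−0.49t)) = 12300: 1 + 15.847·e^(−0.49t) = 1.6463, so e^(−0.49t) = 0.0407866.
−0.49·t = ln(0.0407866) = -3.1994, so t = 3.1994/0.49 = 6.5294.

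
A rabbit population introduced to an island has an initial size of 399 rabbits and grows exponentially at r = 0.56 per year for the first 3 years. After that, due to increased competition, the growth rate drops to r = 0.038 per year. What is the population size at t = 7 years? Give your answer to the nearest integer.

Phase 1: N(3) = 399·e^(0.56×3) = 399·e^1.68 = 2140.86.
Phase 2 runs for 7 − 3 = 4 years at r = 0.038.
N(7) = 2140.86·e^(0.038×4) = 2140.86·e^0.152 = 2492.3.

2492 rabbits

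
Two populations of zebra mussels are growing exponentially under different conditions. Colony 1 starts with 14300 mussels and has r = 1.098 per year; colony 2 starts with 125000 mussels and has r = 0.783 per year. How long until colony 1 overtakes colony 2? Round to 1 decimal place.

Set 14300·e^(1.098t) = 125000·e^(0.783t).
e^((1.098 − 0.783)t) = 125000/14300 → e^(0.315·t) = 8.7413.
0.315·t = ln(8.7413) = 2.1681, so t = 2.1681/0.315 = 6.8827.

6.9 years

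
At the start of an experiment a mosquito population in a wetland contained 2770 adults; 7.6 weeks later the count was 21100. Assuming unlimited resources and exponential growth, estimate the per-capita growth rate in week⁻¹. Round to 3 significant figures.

From N(t) = N₀·e^(rt): e^(r·7.6) = 21100/2770 = 7.6173.
r·7.6 = ln(7.6173) = 2.0304, so r = 2.0304/7.6 = 0.26716.

0.267 per week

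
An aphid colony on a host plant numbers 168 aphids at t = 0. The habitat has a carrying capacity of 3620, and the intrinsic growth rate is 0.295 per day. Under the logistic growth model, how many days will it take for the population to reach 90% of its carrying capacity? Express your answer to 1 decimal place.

17.7 days

A = (K − N₀)/N₀ = (3620 − 168)/168 = 20.548.
Solve 3620/(1 + 20.548·e^(−0.295t)) = 3258: 1 + 20.548·e^(−0.295t) = 1.1111, so e^(−0.295t) = 0.00540749.
−0.295·t = ln(0.00540749) = -5.22, so t = 5.22/0.295 = 17.695.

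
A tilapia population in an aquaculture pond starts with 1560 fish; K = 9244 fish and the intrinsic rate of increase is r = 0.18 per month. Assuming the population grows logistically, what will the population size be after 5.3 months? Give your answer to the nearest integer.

3191 fish

A = (K − N₀)/N₀ = (9244 − 1560)/1560 = 4.9256.
N(t) = K/(1 + A·e^(−rt)) = 9244/(1 + 4.9256×e^(−0.18×5.3)).
e^(−0.954) = 0.3852; denominator = 1 + 4.9256×0.3852 = 2.8973.
N = 9244/2.8973 = 3190.51.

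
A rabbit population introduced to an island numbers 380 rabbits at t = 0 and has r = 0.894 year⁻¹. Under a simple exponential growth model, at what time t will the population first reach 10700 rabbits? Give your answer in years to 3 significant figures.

3.73 years

Set N₀·e^(rt) = 10700: e^(0.894·t) = 10700/380 = 28.158.
0.894·t = ln(28.158) = 3.3378, so t = 3.3378/0.894 = 3.7336.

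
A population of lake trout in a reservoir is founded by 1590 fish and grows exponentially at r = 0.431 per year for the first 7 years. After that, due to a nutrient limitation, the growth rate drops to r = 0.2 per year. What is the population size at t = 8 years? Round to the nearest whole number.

39676 fish

Phase 1: N(7) = 1590·e^(0.431×7) = 1590·e^3.017 = 32483.6.
Phase 2 runs for 8 − 7 = 1 years at r = 0.2.
N(8) = 32483.6·e^(0.2×1) = 32483.6·e^0.2 = 39675.5.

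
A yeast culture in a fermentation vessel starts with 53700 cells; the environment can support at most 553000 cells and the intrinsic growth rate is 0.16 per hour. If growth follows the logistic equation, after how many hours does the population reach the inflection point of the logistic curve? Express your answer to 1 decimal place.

13.9 hours

Logistic growth is fastest at N = K/2 = 276500.
A = (K − N₀)/N₀ = 9.298. Set K/(1 + A·e^(−rt)) = K/2 → A·e^(−rt) = 1.
e^(−0.16t) = 1/9.298 = 0.107551, so t = ln(9.298)/0.16 = 2.2298/0.16 = 13.936.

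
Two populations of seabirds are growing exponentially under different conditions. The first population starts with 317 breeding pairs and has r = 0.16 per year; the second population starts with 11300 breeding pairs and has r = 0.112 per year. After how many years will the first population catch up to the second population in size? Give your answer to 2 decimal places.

Set 317·e^(0.16t) = 11300·e^(0.112t).
e^((0.16 − 0.112)t) = 11300/317 → e^(0.048·t) = 35.647.
0.048·t = ln(35.647) = 3.5737, so t = 3.5737/0.048 = 74.451.

74.45 years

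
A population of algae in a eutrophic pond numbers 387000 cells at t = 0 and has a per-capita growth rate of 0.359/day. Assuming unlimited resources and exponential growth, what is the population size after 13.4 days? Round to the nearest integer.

N(t) = N₀·e^(rt) = 387000 × e^(0.359×13.4) = 387000 × e^4.811.
e^4.811 ≈ 122.81, so N ≈ 387000 × 122.81 = 4.752564×10^7.

47525643 cells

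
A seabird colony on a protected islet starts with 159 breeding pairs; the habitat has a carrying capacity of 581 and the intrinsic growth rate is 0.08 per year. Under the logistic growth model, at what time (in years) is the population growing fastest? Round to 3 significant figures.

Logistic growth is fastest at N = K/2 = 290.5.
A = (K − N₀)/N₀ = 2.6541. Set K/(1 + A·e^(−rt)) = K/2 → A·e^(−rt) = 1.
e^(−0.08t) = 1/2.6541 = 0.376777, so t = ln(2.6541)/0.08 = 0.9761/0.08 = 12.201.

12.2 years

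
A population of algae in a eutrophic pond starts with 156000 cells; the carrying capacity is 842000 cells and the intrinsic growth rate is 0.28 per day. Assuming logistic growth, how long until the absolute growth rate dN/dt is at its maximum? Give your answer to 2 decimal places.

5.29 days

Logistic growth is fastest at N = K/2 = 421000.
A = (K − N₀)/N₀ = 4.3974. Set K/(1 + A·e^(−rt)) = K/2 → A·e^(−rt) = 1.
e^(−0.28t) = 1/4.3974 = 0.227405, so t = ln(4.3974)/0.28 = 1.481/0.28 = 5.2894.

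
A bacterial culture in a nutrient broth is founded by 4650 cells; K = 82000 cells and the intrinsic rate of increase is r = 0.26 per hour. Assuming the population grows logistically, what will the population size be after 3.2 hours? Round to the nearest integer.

A = (K − N₀)/N₀ = (82000 − 4650)/4650 = 16.634.
N(t) = K/(1 + A·e^(−rt)) = 82000/(1 + 16.634×e^(−0.26×3.2)).
e^(−0.832) = 0.43518; denominator = 1 + 16.634×0.43518 = 8.2389.
N = 82000/8.2389 = 9952.75.

9953 cells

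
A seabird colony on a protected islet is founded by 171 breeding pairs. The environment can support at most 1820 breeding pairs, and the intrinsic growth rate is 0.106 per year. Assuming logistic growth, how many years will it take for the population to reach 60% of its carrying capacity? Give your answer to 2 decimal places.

25.20 years

A = (K − N₀)/N₀ = (1820 − 171)/171 = 9.6433.
Solve 1820/(1 + 9.6433·e^(−0.106t)) = 1092: 1 + 9.6433·e^(−0.106t) = 1.6667, so e^(−0.106t) = 0.0691328.
−0.106·t = ln(0.0691328) = -2.6717, so t = 2.6717/0.106 = 25.205.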